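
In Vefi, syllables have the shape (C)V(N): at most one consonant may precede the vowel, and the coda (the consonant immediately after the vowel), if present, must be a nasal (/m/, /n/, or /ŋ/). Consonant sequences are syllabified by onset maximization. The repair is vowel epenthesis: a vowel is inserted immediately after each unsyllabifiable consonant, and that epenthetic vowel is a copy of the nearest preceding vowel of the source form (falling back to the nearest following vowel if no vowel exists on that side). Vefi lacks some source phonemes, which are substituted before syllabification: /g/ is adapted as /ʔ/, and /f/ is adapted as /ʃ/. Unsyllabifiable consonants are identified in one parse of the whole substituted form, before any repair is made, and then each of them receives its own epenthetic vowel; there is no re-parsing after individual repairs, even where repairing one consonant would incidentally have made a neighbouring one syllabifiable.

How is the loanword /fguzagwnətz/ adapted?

ʃuʔuzaʔawanətəzə

Substitution: /f/ → /ʃ/, /g/ → /ʔ/, giving /ʃʔuzaʔwnətz/.
The consonants /ʃ/, /ʔ/, /w/, /t/, /z/ cannot be parsed into a legal (C)V(N) syllable (only a nasal (/m/, /n/, or /ŋ/) is licensed in coda position; onsets are limited to one consonant).
Epenthesis after each stranded consonant: /ʃ/ → /ʃu/, /ʔ/ → /ʔa/, /w/ → /wa/, /t/ → /tə/, /z/ → /zə/.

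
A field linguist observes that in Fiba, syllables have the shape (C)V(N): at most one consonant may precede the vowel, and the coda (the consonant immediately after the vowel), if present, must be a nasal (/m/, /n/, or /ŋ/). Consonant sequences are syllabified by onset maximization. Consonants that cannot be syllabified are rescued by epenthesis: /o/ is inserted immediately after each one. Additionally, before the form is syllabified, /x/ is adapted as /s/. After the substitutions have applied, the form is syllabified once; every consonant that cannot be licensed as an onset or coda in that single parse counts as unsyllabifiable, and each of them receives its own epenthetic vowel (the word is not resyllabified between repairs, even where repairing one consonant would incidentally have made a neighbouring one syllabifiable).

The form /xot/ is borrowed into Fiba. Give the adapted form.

Substitution: /x/ → /s/, giving /sot/.
Syllabifying with onset maximization leaves /t/ stranded (only a nasal (/m/, /n/, or /ŋ/) is licensed in coda position; onsets are limited to one consonant).
Each unlicensed consonant becomes the onset of a new syllable: /t/ → /to/.

soto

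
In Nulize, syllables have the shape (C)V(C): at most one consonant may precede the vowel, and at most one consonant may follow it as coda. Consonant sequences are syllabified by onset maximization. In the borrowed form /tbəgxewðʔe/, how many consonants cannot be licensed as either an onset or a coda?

2

Under (C)V(C), the unsyllabifiable consonants are /t/, /ð/ (at most one coda consonant is licensed; onsets are limited to one consonant).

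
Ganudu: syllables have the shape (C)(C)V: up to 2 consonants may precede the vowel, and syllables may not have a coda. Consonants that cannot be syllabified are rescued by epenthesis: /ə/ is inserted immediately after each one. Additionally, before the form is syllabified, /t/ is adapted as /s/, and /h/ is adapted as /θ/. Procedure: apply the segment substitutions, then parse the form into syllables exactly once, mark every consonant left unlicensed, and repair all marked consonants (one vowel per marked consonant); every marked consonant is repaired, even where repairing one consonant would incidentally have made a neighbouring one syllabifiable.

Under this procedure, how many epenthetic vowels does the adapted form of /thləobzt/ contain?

4

After substitution the input is /sθləobzs/.
The unsyllabifiable consonants are /s/, /b/, /z/, /s/; each receives one epenthetic vowel.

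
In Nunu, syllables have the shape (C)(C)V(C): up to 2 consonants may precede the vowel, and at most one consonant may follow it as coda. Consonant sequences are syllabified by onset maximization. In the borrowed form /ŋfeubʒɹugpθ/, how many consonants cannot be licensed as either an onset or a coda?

2

Syllabifying with onset maximization leaves /p/, /θ/ stranded (at most one coda consonant is licensed; onsets may contain at most 2 consonants).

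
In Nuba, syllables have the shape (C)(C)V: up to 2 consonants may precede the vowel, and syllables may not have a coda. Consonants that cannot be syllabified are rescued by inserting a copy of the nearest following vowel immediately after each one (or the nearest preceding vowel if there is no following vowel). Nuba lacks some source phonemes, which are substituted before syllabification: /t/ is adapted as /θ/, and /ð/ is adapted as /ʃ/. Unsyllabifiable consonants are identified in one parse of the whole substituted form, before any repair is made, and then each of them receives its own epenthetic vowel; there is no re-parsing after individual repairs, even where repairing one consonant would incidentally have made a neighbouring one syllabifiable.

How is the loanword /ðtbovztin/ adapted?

Substitution: /ð/ → /ʃ/, /t/ → /θ/, giving /ʃθbovzθin/.
The consonants /ʃ/, /v/, /n/ cannot be parsed into a legal (C)(C)V syllable (no codas are permitted; onsets may contain at most 2 consonants).
Inserting the epenthetic vowel yields /ʃ/ → /ʃo/, /v/ → /vi/, /n/ → /ni/.

ʃoθbovizθini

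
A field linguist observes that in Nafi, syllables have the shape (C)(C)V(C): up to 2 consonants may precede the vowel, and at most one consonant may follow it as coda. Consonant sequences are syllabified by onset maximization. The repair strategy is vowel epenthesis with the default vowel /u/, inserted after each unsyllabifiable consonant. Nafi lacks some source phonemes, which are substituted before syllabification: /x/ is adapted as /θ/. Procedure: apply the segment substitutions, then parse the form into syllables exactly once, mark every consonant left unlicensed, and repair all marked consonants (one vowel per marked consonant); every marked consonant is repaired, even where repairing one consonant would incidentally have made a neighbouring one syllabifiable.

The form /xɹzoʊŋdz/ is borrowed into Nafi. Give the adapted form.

θuɹzoʊŋduzu

Substitution: /x/ → /θ/, giving /θɹzoʊŋdz/.
The consonants /θ/, /d/, /z/ cannot be parsed into a legal (C)(C)V(C) syllable (at most one coda consonant is licensed; onsets may contain at most 2 consonants).
Each unlicensed consonant becomes the onset of a new syllable: /θ/ → /θu/, /d/ → /du/, /z/ → /zu/.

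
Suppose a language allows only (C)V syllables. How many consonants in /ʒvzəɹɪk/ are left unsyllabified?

Syllabifying with onset maximization leaves /ʒ/, /v/, /k/ stranded (no codas are permitted; onsets are limited to one consonant).

3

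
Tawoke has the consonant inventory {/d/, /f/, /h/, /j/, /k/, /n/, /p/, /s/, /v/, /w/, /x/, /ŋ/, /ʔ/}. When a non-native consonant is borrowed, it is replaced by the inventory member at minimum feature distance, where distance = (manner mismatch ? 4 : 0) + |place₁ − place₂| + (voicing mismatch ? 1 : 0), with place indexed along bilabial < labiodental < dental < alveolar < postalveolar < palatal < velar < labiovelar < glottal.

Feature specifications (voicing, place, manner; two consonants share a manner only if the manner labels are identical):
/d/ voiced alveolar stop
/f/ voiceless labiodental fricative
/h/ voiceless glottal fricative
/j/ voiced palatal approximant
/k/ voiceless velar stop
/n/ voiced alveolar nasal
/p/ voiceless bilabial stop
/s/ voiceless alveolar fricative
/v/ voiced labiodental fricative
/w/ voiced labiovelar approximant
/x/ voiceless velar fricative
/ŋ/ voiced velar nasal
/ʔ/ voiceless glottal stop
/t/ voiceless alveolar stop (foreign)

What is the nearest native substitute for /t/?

/d/ is closest: same manner (stop), place distance 0 (alveolar→alveolar), voicing differs (+1); total 1. Next closest is /k/ at distance 3.

d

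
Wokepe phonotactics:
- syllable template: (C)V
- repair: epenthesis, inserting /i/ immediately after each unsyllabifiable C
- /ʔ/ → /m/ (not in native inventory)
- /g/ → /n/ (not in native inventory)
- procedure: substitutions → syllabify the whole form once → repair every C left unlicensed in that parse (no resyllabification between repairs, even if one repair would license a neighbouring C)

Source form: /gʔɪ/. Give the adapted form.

nimɪ

Substitution: /g/ → /n/, /ʔ/ → /m/, giving /nmɪ/.
Under (C)V, the unsyllabifiable consonants are /n/ (no codas are permitted; onsets are limited to one consonant).
Each unlicensed consonant becomes the onset of a new syllable: /n/ → /ni/.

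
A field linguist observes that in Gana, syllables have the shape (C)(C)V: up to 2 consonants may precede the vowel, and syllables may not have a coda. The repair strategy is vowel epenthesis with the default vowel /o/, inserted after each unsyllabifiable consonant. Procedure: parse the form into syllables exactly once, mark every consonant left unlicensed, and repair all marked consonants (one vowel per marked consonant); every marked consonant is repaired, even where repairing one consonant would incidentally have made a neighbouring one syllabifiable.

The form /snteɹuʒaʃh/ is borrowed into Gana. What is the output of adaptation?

Syllabifying with onset maximization leaves /s/, /ʃ/, /h/ stranded (no codas are permitted; onsets may contain at most 2 consonants).
Each unlicensed consonant becomes the onset of a new syllable: /s/ → /so/, /ʃ/ → /ʃo/, /h/ → /ho/.

sonteɹuʒaʃoho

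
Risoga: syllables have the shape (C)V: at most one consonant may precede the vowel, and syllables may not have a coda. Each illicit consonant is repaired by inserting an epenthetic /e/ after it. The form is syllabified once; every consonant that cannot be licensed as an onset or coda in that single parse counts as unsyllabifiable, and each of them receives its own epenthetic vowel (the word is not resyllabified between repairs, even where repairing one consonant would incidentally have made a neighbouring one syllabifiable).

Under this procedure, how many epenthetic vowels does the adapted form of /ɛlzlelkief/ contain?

4

The unsyllabifiable consonants are /l/, /z/, /l/, /f/; each receives one epenthetic vowel.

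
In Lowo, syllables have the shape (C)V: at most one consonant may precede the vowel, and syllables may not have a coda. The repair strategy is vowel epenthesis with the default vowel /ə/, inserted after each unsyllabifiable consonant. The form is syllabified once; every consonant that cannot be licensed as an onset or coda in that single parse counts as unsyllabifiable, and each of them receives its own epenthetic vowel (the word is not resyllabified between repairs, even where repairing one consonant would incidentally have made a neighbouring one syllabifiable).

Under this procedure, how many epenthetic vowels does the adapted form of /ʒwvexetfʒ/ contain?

The unsyllabifiable consonants are /ʒ/, /w/, /t/, /f/, /ʒ/; each receives one epenthetic vowel.

5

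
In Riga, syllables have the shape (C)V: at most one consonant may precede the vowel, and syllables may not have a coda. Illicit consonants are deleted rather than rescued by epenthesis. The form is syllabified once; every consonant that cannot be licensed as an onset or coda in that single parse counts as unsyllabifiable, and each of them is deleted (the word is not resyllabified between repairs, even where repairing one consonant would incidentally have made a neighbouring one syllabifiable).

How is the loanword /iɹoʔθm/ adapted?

iɹo

The consonants /ʔ/, /θ/, /m/ cannot be parsed into a legal (C)V syllable (no codas are permitted; onsets are limited to one consonant).
Each unlicensed consonant is deleted: /ʔ/, /θ/, /m/.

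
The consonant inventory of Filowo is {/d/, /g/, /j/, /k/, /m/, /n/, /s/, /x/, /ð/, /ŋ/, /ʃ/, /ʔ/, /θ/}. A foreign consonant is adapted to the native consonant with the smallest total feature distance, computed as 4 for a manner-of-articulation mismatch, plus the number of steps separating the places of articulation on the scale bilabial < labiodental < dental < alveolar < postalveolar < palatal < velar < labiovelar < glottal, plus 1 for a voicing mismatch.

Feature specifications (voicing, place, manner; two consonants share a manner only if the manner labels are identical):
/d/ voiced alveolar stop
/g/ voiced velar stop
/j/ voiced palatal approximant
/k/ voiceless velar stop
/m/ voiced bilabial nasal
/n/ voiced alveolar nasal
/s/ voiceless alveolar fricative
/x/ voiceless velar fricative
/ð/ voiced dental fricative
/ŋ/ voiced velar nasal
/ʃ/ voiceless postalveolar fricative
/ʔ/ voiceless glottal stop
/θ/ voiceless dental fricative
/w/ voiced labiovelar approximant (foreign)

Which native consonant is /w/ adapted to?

j

/j/ is closest: same manner (approximant), place distance 2 (labiovelar→palatal), same voicing; total 2. Next closest is /g/ at distance 5.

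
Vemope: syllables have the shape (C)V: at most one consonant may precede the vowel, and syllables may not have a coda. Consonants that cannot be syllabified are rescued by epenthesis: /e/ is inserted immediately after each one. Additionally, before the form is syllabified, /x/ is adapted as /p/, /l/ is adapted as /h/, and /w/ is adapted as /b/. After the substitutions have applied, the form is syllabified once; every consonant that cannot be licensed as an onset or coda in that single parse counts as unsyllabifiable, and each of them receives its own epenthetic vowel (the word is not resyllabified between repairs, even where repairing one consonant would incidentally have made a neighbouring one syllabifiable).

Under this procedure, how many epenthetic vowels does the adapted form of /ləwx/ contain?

2

After substitution the input is /həbp/.
The unsyllabifiable consonants are /b/, /p/; each receives one epenthetic vowel.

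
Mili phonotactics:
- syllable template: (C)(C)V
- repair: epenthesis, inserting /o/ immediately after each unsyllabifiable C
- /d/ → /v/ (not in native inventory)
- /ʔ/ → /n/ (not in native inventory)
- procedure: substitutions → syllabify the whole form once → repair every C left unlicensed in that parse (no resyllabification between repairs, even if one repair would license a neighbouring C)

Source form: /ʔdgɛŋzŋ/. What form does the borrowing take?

Substitution: /ʔ/ → /n/, /d/ → /v/, giving /nvgɛŋzŋ/.
Under (C)(C)V, the unsyllabifiable consonants are /n/, /ŋ/, /z/, /ŋ/ (no codas are permitted; onsets may contain at most 2 consonants).
Each unlicensed consonant becomes the onset of a new syllable: /n/ → /no/, /ŋ/ → /ŋo/, /z/ → /zo/, /ŋ/ → /ŋo/.

novgɛŋozoŋo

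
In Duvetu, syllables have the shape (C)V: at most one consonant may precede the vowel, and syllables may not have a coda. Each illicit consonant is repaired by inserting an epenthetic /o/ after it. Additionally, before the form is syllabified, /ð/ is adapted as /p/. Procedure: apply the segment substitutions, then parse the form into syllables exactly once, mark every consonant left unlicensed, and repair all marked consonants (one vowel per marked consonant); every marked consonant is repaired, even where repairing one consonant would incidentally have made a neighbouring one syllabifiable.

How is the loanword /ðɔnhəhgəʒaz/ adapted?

Substitution: /ð/ → /p/, giving /pɔnhəhgəʒaz/.
Under (C)V, the unsyllabifiable consonants are /n/, /h/, /z/ (no codas are permitted; onsets are limited to one consonant).
Each unlicensed consonant becomes the onset of a new syllable: /n/ → /no/, /h/ → /ho/, /z/ → /zo/.

pɔnohəhogəʒazo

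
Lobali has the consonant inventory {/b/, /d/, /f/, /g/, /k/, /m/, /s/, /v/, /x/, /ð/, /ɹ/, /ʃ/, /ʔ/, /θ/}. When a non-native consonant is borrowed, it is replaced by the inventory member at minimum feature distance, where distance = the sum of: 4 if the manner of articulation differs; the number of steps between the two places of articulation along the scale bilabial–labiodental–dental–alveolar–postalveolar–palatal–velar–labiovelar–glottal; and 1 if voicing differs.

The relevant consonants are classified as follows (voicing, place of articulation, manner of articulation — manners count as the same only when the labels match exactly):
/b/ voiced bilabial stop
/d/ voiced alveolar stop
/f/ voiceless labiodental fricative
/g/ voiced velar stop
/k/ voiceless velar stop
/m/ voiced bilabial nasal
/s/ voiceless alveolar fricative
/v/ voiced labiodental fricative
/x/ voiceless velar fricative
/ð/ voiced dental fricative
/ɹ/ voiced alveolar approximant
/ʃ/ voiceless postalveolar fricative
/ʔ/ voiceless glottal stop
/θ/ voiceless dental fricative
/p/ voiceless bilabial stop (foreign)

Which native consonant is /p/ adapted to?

/b/ is closest: same manner (stop), place distance 0 (bilabial→bilabial), voicing differs (+1); total 1. Next closest is /d/ at distance 4.

b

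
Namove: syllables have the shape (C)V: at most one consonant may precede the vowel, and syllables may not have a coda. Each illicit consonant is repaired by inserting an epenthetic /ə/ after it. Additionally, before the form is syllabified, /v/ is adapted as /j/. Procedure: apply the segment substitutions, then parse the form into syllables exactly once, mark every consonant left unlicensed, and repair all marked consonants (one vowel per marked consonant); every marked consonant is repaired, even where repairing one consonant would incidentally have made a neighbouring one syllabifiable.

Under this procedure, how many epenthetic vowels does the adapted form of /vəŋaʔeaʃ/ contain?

1

After substitution the input is /jəŋaʔeaʃ/.
The unsyllabifiable consonants are /ʃ/; each receives one epenthetic vowel.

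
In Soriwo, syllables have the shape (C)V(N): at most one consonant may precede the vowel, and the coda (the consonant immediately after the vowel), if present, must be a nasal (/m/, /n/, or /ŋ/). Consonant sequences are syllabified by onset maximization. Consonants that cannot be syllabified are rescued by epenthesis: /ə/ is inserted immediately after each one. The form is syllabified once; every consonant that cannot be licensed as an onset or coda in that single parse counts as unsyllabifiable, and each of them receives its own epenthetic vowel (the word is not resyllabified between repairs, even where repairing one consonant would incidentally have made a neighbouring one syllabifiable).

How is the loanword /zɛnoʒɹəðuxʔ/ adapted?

Under (C)V(N), the unsyllabifiable consonants are /ʒ/, /x/, /ʔ/ (only a nasal (/m/, /n/, or /ŋ/) is licensed in coda position; onsets are limited to one consonant).
Inserting the epenthetic vowel yields /ʒ/ → /ʒə/, /x/ → /xə/, /ʔ/ → /ʔə/.

zɛnoʒəɹəðuxəʔə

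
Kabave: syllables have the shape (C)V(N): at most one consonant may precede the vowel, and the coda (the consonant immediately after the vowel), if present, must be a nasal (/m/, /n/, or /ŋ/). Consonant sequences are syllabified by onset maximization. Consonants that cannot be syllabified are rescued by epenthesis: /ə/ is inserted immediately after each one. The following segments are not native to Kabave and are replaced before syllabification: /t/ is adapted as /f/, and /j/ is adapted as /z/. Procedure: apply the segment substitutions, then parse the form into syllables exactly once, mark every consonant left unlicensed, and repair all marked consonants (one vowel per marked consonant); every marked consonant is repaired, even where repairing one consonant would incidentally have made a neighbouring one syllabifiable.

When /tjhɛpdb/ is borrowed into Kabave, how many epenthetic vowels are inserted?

After substitution the input is /fzhɛpdb/.
The unsyllabifiable consonants are /f/, /z/, /p/, /d/, /b/; each receives one epenthetic vowel.

5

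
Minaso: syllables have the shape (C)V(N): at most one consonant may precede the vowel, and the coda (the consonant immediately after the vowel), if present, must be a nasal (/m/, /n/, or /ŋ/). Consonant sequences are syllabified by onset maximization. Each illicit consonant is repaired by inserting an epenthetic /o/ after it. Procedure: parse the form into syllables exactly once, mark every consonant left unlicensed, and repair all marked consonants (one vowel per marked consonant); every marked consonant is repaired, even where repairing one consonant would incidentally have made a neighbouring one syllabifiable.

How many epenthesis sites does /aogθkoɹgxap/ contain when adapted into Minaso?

The unsyllabifiable consonants are /g/, /θ/, /ɹ/, /g/, /p/; each receives one epenthetic vowel.

5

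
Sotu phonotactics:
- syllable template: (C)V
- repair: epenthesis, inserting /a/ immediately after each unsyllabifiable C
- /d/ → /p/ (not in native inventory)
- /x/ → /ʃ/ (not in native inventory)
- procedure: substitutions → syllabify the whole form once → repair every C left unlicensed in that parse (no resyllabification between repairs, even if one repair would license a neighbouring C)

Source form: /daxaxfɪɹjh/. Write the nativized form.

paʃaʃafɪɹajaha

Substitution: /d/ → /p/, /x/ → /ʃ/, giving /paʃaʃfɪɹjh/.
Syllabifying with onset maximization leaves /ʃ/, /ɹ/, /j/, /h/ stranded (no codas are permitted; onsets are limited to one consonant).
Epenthesis after each stranded consonant: /ʃ/ → /ʃa/, /ɹ/ → /ɹa/, /j/ → /ja/, /h/ → /ha/.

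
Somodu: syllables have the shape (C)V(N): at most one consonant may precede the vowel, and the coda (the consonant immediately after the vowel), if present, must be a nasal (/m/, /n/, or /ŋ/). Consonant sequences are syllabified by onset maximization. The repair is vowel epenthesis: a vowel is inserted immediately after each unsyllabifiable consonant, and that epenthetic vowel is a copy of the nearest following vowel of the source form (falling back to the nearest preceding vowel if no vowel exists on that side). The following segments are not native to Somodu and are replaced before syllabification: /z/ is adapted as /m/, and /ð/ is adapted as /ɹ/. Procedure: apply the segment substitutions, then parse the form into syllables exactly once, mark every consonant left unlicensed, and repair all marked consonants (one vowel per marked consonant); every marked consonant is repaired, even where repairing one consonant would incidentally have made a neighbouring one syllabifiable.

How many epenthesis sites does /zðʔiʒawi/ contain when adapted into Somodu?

2

After substitution the input is /mɹʔiʒawi/.
The unsyllabifiable consonants are /m/, /ɹ/; each receives one epenthetic vowel.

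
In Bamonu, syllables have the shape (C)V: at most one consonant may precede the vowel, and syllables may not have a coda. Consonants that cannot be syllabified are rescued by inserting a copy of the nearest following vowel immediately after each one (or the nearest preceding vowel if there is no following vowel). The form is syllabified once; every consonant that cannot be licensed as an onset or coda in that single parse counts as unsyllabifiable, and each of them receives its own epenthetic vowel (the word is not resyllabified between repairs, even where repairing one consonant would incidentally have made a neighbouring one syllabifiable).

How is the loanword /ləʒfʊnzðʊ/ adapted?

Syllabifying with onset maximization leaves /ʒ/, /n/, /z/ stranded (no codas are permitted; onsets are limited to one consonant).
Each unlicensed consonant becomes the onset of a new syllable: /ʒ/ → /ʒʊ/, /n/ → /nʊ/, /z/ → /zʊ/.

ləʒʊfʊnʊzʊðʊ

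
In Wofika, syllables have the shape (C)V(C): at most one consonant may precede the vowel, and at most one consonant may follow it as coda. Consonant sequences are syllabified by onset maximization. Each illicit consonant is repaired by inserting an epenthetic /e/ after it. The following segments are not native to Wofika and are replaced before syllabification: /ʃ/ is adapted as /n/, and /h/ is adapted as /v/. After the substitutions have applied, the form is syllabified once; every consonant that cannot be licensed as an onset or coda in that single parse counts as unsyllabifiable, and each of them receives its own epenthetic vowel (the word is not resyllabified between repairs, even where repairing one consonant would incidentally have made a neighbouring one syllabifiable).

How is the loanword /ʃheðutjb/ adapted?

neveðutjebe

Substitution: /ʃ/ → /n/, /h/ → /v/, giving /nveðutjb/.
The consonants /n/, /j/, /b/ cannot be parsed into a legal (C)V(C) syllable (at most one coda consonant is licensed; onsets are limited to one consonant).
Epenthesis after each stranded consonant: /n/ → /ne/, /j/ → /je/, /b/ → /be/.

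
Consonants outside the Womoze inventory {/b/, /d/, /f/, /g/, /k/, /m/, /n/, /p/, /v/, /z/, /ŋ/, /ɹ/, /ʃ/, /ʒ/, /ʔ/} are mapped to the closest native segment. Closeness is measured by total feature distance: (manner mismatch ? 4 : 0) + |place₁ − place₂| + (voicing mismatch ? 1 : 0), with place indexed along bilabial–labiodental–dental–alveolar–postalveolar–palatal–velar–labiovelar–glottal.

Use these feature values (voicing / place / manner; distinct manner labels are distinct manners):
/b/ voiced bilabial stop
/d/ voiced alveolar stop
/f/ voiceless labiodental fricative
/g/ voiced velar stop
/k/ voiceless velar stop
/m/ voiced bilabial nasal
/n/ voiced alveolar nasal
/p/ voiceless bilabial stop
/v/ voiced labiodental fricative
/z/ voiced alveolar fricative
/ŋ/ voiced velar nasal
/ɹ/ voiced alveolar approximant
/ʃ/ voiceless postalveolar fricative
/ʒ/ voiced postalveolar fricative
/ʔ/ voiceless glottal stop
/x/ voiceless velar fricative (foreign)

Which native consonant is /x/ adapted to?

ʃ

/ʃ/ is closest: same manner (fricative), place distance 2 (velar→postalveolar), same voicing; total 2. Next closest is /ʒ/ at distance 3.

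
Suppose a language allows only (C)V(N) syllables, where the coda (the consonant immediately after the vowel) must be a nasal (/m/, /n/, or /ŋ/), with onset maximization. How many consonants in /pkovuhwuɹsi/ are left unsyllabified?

3

Under (C)V(N), the unsyllabifiable consonants are /p/, /h/, /ɹ/ (only a nasal (/m/, /n/, or /ŋ/) is licensed in coda position; onsets are limited to one consonant).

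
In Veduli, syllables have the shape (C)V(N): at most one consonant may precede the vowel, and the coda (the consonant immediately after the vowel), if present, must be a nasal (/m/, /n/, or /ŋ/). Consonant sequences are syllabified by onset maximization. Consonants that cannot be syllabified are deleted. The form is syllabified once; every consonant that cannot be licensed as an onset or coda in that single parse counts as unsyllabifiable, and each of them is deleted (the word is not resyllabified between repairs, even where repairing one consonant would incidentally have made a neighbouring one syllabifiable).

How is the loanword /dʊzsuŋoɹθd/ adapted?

dʊsuŋo

Syllabifying with onset maximization leaves /z/, /ɹ/, /θ/, /d/ stranded (only a nasal (/m/, /n/, or /ŋ/) is licensed in coda position; onsets are limited to one consonant).
Deleting the stranded consonants removes /z/, /ɹ/, /θ/, /d/.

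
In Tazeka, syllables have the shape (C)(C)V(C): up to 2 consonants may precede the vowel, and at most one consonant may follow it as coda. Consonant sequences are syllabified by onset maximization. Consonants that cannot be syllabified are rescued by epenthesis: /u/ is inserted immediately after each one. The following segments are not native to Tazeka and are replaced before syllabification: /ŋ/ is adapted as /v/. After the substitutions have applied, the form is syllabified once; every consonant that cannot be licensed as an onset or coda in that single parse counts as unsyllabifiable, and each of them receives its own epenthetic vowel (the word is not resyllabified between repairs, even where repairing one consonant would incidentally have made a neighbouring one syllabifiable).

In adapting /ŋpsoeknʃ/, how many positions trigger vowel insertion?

After substitution the input is /vpsoeknʃ/.
The unsyllabifiable consonants are /v/, /n/, /ʃ/; each receives one epenthetic vowel.

3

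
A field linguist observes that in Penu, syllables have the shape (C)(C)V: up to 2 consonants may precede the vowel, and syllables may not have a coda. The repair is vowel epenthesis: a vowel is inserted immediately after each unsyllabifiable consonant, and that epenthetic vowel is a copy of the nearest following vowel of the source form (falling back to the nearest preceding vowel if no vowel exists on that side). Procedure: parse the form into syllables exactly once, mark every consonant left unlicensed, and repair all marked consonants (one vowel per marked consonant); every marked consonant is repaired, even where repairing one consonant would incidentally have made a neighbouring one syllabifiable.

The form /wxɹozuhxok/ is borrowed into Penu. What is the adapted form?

Under (C)(C)V, the unsyllabifiable consonants are /w/, /k/ (no codas are permitted; onsets may contain at most 2 consonants).
Each unlicensed consonant becomes the onset of a new syllable: /w/ → /wo/, /k/ → /ko/.

woxɹozuhxoko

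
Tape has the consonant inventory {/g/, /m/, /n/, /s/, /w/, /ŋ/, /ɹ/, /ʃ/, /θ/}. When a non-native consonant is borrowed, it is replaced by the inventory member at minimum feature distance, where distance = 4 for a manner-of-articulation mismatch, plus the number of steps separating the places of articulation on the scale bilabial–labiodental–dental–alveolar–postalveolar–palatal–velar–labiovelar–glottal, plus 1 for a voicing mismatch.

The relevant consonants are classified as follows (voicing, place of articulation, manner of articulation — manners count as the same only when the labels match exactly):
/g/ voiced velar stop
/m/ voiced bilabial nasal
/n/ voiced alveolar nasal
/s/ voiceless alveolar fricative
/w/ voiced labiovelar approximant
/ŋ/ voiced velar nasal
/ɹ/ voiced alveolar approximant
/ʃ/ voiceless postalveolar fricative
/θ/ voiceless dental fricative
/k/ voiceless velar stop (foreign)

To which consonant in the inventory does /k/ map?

g

/g/ is closest: same manner (stop), place distance 0 (velar→velar), voicing differs (+1); total 1. Next closest is /ŋ/ at distance 5.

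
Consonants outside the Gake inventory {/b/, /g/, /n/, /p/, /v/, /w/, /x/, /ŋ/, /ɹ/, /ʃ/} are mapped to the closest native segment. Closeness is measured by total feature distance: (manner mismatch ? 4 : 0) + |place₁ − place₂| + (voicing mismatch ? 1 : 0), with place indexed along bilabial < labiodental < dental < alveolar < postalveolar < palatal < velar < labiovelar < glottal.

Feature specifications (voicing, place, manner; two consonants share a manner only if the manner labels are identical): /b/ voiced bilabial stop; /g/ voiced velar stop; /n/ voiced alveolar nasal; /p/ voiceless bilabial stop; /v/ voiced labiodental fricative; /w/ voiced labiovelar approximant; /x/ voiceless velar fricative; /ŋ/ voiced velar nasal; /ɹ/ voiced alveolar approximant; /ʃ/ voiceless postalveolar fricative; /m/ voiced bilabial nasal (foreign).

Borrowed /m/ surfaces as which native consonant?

/n/ is closest: same manner (nasal), place distance 3 (bilabial→alveolar), same voicing; total 3. Next closest is /b/ at distance 4.

n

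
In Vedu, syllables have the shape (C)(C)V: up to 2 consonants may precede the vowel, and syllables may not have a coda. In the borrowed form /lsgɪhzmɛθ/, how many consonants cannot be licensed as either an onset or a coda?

3

Under (C)(C)V, the unsyllabifiable consonants are /l/, /h/, /θ/ (no codas are permitted; onsets may contain at most 2 consonants).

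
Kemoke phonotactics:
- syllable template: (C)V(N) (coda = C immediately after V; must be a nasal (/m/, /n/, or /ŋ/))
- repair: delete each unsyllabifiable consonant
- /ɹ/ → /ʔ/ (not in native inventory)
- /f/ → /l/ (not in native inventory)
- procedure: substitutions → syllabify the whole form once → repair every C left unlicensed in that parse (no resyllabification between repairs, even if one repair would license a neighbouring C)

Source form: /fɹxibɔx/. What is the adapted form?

Substitution: /f/ → /l/, /ɹ/ → /ʔ/, giving /lʔxibɔx/.
Under (C)V(N), the unsyllabifiable consonants are /l/, /ʔ/, /x/ (only a nasal (/m/, /n/, or /ŋ/) is licensed in coda position; onsets are limited to one consonant).
Deletion applies to /l/, /ʔ/, /x/.

xibɔ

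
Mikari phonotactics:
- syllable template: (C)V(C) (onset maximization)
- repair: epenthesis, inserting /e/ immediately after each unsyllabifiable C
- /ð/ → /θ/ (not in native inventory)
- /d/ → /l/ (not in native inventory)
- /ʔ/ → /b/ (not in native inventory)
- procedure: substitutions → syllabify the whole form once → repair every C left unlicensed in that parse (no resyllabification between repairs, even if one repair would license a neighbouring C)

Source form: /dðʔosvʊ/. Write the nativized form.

Substitution: /d/ → /l/, /ð/ → /θ/, /ʔ/ → /b/, giving /lθbosvʊ/.
The consonants /l/, /θ/ cannot be parsed into a legal (C)V(C) syllable (at most one coda consonant is licensed; onsets are limited to one consonant).
Inserting the epenthetic vowel yields /l/ → /le/, /θ/ → /θe/.

leθebosvʊ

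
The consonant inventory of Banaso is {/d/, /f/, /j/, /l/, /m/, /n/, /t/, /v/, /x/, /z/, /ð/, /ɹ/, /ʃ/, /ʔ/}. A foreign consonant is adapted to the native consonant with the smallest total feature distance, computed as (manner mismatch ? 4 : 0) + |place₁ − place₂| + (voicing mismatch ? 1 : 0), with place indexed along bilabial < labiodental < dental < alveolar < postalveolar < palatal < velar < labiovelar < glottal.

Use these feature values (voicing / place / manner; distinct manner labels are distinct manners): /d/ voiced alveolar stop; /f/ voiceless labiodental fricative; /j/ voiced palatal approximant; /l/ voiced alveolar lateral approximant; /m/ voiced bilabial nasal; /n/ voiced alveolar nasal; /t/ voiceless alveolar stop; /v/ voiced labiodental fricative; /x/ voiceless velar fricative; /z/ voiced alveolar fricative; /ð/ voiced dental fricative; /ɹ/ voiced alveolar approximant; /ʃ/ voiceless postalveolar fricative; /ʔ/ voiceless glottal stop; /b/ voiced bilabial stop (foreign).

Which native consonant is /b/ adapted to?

d

/d/ is closest: same manner (stop), place distance 3 (bilabial→alveolar), same voicing; total 3. Next closest is /m/ at distance 4.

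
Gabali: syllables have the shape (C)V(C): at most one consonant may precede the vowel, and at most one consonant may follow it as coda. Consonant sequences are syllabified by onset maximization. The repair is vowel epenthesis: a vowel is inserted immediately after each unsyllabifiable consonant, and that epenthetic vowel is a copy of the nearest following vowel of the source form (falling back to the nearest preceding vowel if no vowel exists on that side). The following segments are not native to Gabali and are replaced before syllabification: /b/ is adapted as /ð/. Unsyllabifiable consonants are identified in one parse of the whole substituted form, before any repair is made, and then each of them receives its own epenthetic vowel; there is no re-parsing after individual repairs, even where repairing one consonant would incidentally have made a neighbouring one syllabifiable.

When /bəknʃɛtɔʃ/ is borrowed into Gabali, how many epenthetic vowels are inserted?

1

After substitution the input is /ðəknʃɛtɔʃ/.
The unsyllabifiable consonants are /n/; each receives one epenthetic vowel.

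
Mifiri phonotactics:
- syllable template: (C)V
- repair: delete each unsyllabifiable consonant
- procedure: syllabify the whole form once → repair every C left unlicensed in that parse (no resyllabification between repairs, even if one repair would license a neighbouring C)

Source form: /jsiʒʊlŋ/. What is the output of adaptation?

siʒʊ

Syllabifying with onset maximization leaves /j/, /l/, /ŋ/ stranded (no codas are permitted; onsets are limited to one consonant).
Each unlicensed consonant is deleted: /j/, /l/, /ŋ/.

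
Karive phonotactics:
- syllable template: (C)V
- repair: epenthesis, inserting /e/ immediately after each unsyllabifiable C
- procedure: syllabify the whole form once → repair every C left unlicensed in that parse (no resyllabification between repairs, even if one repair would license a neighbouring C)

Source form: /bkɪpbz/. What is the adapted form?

bekɪpebeze

Under (C)V, the unsyllabifiable consonants are /b/, /p/, /b/, /z/ (no codas are permitted; onsets are limited to one consonant).
Each unlicensed consonant becomes the onset of a new syllable: /b/ → /be/, /p/ → /pe/, /b/ → /be/, /z/ → /ze/.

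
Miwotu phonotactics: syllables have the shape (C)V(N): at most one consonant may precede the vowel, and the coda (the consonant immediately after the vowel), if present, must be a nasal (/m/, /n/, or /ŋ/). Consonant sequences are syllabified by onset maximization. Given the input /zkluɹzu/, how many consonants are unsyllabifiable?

The consonants /z/, /k/, /ɹ/ cannot be parsed into a legal (C)V(N) syllable (only a nasal (/m/, /n/, or /ŋ/) is licensed in coda position; onsets are limited to one consonant).

3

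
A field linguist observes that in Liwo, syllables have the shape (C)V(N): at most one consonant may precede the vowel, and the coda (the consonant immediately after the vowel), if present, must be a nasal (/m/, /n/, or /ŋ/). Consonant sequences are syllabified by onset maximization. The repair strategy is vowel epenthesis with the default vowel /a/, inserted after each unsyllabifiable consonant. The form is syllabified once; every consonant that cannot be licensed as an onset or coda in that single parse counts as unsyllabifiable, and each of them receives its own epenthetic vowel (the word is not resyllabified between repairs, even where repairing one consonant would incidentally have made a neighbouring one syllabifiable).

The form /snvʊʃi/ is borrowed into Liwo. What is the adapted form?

sanavʊʃi

The consonants /s/, /n/ cannot be parsed into a legal (C)V(N) syllable (only a nasal (/m/, /n/, or /ŋ/) is licensed in coda position; onsets are limited to one consonant).
Epenthesis after each stranded consonant: /s/ → /sa/, /n/ → /na/.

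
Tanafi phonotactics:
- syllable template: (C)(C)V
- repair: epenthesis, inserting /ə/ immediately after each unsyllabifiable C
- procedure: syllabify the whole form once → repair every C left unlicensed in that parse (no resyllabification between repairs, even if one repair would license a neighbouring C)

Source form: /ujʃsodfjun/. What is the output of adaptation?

ujəʃsodəfjunə

The consonants /j/, /d/, /n/ cannot be parsed into a legal (C)(C)V syllable (no codas are permitted; onsets may contain at most 2 consonants).
Each unlicensed consonant becomes the onset of a new syllable: /j/ → /jə/, /d/ → /də/, /n/ → /nə/.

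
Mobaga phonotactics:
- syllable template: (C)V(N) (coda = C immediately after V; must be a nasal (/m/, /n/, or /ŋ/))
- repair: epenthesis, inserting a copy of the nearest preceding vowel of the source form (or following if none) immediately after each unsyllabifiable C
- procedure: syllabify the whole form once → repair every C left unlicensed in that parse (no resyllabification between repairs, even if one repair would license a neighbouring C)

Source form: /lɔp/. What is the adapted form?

The consonants /p/ cannot be parsed into a legal (C)V(N) syllable (only a nasal (/m/, /n/, or /ŋ/) is licensed in coda position; onsets are limited to one consonant).
Epenthesis after each stranded consonant: /p/ → /pɔ/.

lɔpɔ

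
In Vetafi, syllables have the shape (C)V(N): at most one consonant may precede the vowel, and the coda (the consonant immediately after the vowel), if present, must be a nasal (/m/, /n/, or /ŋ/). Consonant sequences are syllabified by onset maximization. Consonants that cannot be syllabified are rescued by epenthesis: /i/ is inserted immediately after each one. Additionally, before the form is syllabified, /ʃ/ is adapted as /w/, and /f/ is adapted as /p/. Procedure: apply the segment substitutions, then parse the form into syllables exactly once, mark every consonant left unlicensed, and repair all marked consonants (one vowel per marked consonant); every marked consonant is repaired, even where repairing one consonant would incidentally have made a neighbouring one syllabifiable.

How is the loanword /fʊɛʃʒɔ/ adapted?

pʊɛwiʒɔ

Substitution: /f/ → /p/, /ʃ/ → /w/, giving /pʊɛwʒɔ/.
Under (C)V(N), the unsyllabifiable consonants are /w/ (only a nasal (/m/, /n/, or /ŋ/) is licensed in coda position; onsets are limited to one consonant).
Each unlicensed consonant becomes the onset of a new syllable: /w/ → /wi/.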